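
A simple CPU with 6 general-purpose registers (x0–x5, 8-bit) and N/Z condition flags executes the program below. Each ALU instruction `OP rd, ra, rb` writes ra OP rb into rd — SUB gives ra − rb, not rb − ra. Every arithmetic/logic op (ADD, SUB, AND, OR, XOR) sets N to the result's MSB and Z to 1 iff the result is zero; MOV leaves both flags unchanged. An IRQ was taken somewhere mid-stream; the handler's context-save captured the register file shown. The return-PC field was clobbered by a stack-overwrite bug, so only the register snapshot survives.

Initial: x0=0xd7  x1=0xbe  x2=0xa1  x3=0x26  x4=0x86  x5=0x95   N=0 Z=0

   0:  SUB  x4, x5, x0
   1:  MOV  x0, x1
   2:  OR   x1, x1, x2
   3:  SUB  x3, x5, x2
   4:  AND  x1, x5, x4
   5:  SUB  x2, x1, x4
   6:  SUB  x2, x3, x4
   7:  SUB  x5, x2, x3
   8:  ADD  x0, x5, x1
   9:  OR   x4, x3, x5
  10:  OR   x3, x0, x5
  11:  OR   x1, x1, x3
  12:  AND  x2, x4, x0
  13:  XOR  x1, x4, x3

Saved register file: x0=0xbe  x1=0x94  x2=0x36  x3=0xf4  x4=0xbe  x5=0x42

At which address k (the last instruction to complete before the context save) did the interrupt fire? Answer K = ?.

after  0: x0=0xd7 x1=0xbe x2=0xa1 x3=0x26 x4=0xbe x5=0x95  N=1 Z=0
after  1: x0=0xbe x1=0xbe x2=0xa1 x3=0x26 x4=0xbe x5=0x95  N=1 Z=0
after  2: x0=0xbe x1=0xbf x2=0xa1 x3=0x26 x4=0xbe x5=0x95  N=1 Z=0
after  3: x0=0xbe x1=0xbf x2=0xa1 x3=0xf4 x4=0xbe x5=0x95  N=1 Z=0
after  4: x0=0xbe x1=0x94 x2=0xa1 x3=0xf4 x4=0xbe x5=0x95  N=1 Z=0
after  5: x0=0xbe x1=0x94 x2=0xd6 x3=0xf4 x4=0xbe x5=0x95  N=1 Z=0
after  6: x0=0xbe x1=0x94 x2=0x36 x3=0xf4 x4=0xbe x5=0x95  N=0 Z=0
after  7: x0=0xbe x1=0x94 x2=0x36 x3=0xf4 x4=0xbe x5=0x42  N=0 Z=0
-- IRQ taken; context saved, return-PC = 8 --

K = 7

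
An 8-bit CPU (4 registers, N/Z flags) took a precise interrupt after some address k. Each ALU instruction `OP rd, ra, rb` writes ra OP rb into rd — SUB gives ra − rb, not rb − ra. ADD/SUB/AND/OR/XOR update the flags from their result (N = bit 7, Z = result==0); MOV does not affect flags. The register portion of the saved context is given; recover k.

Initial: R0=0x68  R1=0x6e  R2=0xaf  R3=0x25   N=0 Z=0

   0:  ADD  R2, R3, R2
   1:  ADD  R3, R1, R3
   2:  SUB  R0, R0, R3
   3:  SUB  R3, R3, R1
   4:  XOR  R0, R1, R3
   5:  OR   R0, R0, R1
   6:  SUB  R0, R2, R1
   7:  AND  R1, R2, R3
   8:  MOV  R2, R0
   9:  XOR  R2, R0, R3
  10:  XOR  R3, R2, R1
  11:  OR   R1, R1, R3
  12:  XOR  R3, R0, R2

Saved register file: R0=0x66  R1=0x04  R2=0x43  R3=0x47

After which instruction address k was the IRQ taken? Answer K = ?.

after  0: R0=0x68 R1=0x6e R2=0xd4 R3=0x25  N=1 Z=0
after  1: R0=0x68 R1=0x6e R2=0xd4 R3=0x93  N=1 Z=0
after  2: R0=0xd5 R1=0x6e R2=0xd4 R3=0x93  N=1 Z=0
after  3: R0=0xd5 R1=0x6e R2=0xd4 R3=0x25  N=0 Z=0
after  4: R0=0x4b R1=0x6e R2=0xd4 R3=0x25  N=0 Z=0
after  5: R0=0x6f R1=0x6e R2=0xd4 R3=0x25  N=0 Z=0
after  6: R0=0x66 R1=0x6e R2=0xd4 R3=0x25  N=0 Z=0
after  7: R0=0x66 R1=0x04 R2=0xd4 R3=0x25  N=0 Z=0
after  8: R0=0x66 R1=0x04 R2=0x66 R3=0x25  N=0 Z=0
after  9: R0=0x66 R1=0x04 R2=0x43 R3=0x25  N=0 Z=0
after 10: R0=0x66 R1=0x04 R2=0x43 R3=0x47  N=0 Z=0
-- IRQ taken; context saved, return-PC = 11 --

K = 10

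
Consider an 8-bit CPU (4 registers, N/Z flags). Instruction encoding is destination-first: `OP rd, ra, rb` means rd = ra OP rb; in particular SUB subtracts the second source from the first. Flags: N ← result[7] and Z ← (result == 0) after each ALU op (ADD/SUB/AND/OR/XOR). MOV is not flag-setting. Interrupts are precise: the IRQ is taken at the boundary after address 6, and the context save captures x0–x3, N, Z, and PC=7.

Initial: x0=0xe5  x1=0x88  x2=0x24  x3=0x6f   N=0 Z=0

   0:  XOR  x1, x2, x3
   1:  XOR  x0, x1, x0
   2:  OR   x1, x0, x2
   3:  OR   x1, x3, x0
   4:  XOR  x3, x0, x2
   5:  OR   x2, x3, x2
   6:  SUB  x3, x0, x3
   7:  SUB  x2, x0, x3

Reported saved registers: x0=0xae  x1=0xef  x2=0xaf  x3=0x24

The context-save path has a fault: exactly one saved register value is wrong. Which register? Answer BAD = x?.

after  0: x0=0xe5 x1=0x4b x2=0x24 x3=0x6f  N=0 Z=0
after  1: x0=0xae x1=0x4b x2=0x24 x3=0x6f  N=1 Z=0
after  2: x0=0xae x1=0xae x2=0x24 x3=0x6f  N=1 Z=0
after  3: x0=0xae x1=0xef x2=0x24 x3=0x6f  N=1 Z=0
after  4: x0=0xae x1=0xef x2=0x24 x3=0x8a  N=1 Z=0
after  5: x0=0xae x1=0xef x2=0xae x3=0x8a  N=1 Z=0
after  6: x0=0xae x1=0xef x2=0xae x3=0x24  N=0 Z=0
-- IRQ taken; context saved, return-PC = 7 --
mismatch: x2: reported 0xaf vs actual 0xae

BAD = x2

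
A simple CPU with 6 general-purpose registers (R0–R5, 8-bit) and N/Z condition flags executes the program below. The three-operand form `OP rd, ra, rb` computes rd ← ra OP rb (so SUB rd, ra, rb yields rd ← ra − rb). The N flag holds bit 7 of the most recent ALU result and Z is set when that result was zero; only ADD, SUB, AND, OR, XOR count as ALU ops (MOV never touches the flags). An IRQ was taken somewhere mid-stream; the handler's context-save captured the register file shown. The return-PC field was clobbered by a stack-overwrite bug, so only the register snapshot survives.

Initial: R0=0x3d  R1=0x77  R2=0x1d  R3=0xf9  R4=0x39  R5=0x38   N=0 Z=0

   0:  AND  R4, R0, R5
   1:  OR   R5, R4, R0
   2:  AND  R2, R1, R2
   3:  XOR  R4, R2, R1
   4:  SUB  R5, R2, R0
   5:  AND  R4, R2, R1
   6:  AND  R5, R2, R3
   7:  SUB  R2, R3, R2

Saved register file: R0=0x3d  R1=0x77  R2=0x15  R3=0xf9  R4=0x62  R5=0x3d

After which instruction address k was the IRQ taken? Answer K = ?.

K = 3

after  0: R0=0x3d R1=0x77 R2=0x1d R3=0xf9 R4=0x38 R5=0x38  N=0 Z=0
after  1: R0=0x3d R1=0x77 R2=0x1d R3=0xf9 R4=0x38 R5=0x3d  N=0 Z=0
after  2: R0=0x3d R1=0x77 R2=0x15 R3=0xf9 R4=0x38 R5=0x3d  N=0 Z=0
after  3: R0=0x3d R1=0x77 R2=0x15 R3=0xf9 R4=0x62 R5=0x3d  N=0 Z=0
-- IRQ taken; context saved, return-PC = 4 --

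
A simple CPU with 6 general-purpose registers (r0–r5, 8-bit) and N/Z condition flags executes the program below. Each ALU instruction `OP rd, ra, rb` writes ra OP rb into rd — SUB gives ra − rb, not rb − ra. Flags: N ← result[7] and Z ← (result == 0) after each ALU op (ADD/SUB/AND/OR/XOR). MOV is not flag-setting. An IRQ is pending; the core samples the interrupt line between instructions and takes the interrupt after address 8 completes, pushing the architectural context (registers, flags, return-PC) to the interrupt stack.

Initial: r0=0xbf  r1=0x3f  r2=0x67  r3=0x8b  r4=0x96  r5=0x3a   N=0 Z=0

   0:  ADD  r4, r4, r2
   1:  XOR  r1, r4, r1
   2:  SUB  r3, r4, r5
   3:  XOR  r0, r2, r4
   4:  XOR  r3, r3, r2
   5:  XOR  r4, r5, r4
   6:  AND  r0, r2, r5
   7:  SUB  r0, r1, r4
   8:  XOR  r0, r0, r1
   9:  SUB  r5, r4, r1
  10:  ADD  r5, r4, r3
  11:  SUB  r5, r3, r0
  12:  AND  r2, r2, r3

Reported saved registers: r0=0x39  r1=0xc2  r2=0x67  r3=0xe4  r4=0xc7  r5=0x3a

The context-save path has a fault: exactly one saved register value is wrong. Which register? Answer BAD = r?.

after  0: r0=0xbf r1=0x3f r2=0x67 r3=0x8b r4=0xfd r5=0x3a  N=1 Z=0
after  1: r0=0xbf r1=0xc2 r2=0x67 r3=0x8b r4=0xfd r5=0x3a  N=1 Z=0
after  2: r0=0xbf r1=0xc2 r2=0x67 r3=0xc3 r4=0xfd r5=0x3a  N=1 Z=0
after  3: r0=0x9a r1=0xc2 r2=0x67 r3=0xc3 r4=0xfd r5=0x3a  N=1 Z=0
after  4: r0=0x9a r1=0xc2 r2=0x67 r3=0xa4 r4=0xfd r5=0x3a  N=1 Z=0
after  5: r0=0x9a r1=0xc2 r2=0x67 r3=0xa4 r4=0xc7 r5=0x3a  N=1 Z=0
after  6: r0=0x22 r1=0xc2 r2=0x67 r3=0xa4 r4=0xc7 r5=0x3a  N=0 Z=0
after  7: r0=0xfb r1=0xc2 r2=0x67 r3=0xa4 r4=0xc7 r5=0x3a  N=1 Z=0
after  8: r0=0x39 r1=0xc2 r2=0x67 r3=0xa4 r4=0xc7 r5=0x3a  N=0 Z=0
-- IRQ taken; context saved, return-PC = 9 --
mismatch: r3: reported 0xe4 vs actual 0xa4

BAD = r3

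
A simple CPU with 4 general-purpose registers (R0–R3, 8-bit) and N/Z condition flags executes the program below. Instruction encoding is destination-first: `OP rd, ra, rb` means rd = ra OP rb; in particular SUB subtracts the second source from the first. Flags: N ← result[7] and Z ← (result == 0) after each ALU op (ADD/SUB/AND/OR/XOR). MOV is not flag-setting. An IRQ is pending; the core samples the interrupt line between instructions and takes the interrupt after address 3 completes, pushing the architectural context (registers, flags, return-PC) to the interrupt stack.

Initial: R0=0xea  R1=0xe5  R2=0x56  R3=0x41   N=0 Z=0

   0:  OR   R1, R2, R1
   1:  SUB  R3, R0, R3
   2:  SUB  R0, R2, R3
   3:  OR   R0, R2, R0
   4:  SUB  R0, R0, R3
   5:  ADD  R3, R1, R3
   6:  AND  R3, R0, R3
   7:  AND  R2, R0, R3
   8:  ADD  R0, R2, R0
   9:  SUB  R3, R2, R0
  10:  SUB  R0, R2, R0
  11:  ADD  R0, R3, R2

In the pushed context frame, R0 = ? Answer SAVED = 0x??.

after  0: R0=0xea R1=0xf7 R2=0x56 R3=0x41  N=1 Z=0
after  1: R0=0xea R1=0xf7 R2=0x56 R3=0xa9  N=1 Z=0
after  2: R0=0xad R1=0xf7 R2=0x56 R3=0xa9  N=1 Z=0
after  3: R0=0xff R1=0xf7 R2=0x56 R3=0xa9  N=1 Z=0
-- IRQ taken; context saved, return-PC = 4 --

SAVED = 0xff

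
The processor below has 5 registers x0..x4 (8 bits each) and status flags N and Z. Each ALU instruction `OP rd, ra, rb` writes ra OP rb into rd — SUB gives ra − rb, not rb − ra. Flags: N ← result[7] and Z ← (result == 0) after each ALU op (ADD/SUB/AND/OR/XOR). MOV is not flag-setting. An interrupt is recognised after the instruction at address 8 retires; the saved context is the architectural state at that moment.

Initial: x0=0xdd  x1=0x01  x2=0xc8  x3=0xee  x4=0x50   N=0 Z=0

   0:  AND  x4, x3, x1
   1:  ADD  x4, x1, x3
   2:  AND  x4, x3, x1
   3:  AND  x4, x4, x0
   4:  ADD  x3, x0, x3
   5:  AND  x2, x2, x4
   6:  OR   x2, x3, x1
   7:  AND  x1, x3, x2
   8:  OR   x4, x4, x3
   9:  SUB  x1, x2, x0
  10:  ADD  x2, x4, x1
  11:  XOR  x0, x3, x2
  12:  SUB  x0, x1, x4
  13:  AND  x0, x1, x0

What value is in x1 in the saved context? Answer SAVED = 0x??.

SAVED = 0xcb

after  0: x0=0xdd x1=0x01 x2=0xc8 x3=0xee x4=0x00  N=0 Z=1
after  1: x0=0xdd x1=0x01 x2=0xc8 x3=0xee x4=0xef  N=1 Z=0
after  2: x0=0xdd x1=0x01 x2=0xc8 x3=0xee x4=0x00  N=0 Z=1
after  3: x0=0xdd x1=0x01 x2=0xc8 x3=0xee x4=0x00  N=0 Z=1
after  4: x0=0xdd x1=0x01 x2=0xc8 x3=0xcb x4=0x00  N=1 Z=0
after  5: x0=0xdd x1=0x01 x2=0x00 x3=0xcb x4=0x00  N=0 Z=1
after  6: x0=0xdd x1=0x01 x2=0xcb x3=0xcb x4=0x00  N=1 Z=0
after  7: x0=0xdd x1=0xcb x2=0xcb x3=0xcb x4=0x00  N=1 Z=0
after  8: x0=0xdd x1=0xcb x2=0xcb x3=0xcb x4=0xcb  N=1 Z=0
-- IRQ taken; context saved, return-PC = 9 --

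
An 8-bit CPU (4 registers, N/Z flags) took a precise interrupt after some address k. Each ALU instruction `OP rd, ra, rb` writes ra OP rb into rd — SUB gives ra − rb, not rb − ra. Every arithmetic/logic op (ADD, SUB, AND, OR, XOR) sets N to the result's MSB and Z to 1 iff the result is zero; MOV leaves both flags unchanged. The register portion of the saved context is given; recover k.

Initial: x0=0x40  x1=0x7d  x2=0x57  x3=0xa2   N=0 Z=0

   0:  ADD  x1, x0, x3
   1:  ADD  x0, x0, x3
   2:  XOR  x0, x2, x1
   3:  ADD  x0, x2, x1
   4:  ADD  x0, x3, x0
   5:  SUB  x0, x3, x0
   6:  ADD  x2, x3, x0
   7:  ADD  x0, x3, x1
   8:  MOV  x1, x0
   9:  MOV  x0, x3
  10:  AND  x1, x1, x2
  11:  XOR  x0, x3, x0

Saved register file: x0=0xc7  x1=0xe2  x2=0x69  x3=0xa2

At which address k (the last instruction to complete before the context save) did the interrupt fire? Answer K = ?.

after  0: x0=0x40 x1=0xe2 x2=0x57 x3=0xa2  N=1 Z=0
after  1: x0=0xe2 x1=0xe2 x2=0x57 x3=0xa2  N=1 Z=0
after  2: x0=0xb5 x1=0xe2 x2=0x57 x3=0xa2  N=1 Z=0
after  3: x0=0x39 x1=0xe2 x2=0x57 x3=0xa2  N=0 Z=0
after  4: x0=0xdb x1=0xe2 x2=0x57 x3=0xa2  N=1 Z=0
after  5: x0=0xc7 x1=0xe2 x2=0x57 x3=0xa2  N=1 Z=0
after  6: x0=0xc7 x1=0xe2 x2=0x69 x3=0xa2  N=0 Z=0
-- IRQ taken; context saved, return-PC = 7 --

K = 6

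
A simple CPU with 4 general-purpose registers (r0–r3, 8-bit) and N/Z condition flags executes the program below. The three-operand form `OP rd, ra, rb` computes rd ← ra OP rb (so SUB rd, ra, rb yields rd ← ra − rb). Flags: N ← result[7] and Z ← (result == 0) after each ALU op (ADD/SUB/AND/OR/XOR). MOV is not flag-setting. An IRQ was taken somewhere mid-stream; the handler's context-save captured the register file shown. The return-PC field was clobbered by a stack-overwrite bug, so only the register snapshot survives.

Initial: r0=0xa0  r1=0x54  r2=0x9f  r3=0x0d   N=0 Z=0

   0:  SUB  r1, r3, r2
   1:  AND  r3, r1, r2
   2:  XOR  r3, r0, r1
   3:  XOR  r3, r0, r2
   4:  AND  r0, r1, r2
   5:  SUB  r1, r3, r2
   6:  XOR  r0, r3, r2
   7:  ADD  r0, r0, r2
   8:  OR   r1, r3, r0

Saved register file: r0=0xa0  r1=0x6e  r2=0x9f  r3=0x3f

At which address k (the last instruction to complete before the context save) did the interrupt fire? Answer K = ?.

K = 3

after  0: r0=0xa0 r1=0x6e r2=0x9f r3=0x0d  N=0 Z=0
after  1: r0=0xa0 r1=0x6e r2=0x9f r3=0x0e  N=0 Z=0
after  2: r0=0xa0 r1=0x6e r2=0x9f r3=0xce  N=1 Z=0
after  3: r0=0xa0 r1=0x6e r2=0x9f r3=0x3f  N=0 Z=0
-- IRQ taken; context saved, return-PC = 4 --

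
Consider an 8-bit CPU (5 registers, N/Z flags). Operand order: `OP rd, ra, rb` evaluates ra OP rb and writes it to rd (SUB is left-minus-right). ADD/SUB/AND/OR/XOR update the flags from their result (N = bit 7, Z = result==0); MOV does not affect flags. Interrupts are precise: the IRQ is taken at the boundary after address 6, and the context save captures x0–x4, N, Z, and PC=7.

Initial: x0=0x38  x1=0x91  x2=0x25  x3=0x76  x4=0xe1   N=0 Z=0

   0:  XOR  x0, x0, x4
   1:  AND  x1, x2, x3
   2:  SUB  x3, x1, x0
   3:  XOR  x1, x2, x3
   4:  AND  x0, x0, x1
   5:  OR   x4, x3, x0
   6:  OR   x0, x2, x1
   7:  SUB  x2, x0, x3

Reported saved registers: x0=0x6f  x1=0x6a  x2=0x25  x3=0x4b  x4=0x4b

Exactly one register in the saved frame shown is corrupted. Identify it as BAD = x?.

BAD = x1

after  0: x0=0xd9 x1=0x91 x2=0x25 x3=0x76 x4=0xe1  N=1 Z=0
after  1: x0=0xd9 x1=0x24 x2=0x25 x3=0x76 x4=0xe1  N=0 Z=0
after  2: x0=0xd9 x1=0x24 x2=0x25 x3=0x4b x4=0xe1  N=0 Z=0
after  3: x0=0xd9 x1=0x6e x2=0x25 x3=0x4b x4=0xe1  N=0 Z=0
after  4: x0=0x48 x1=0x6e x2=0x25 x3=0x4b x4=0xe1  N=0 Z=0
after  5: x0=0x48 x1=0x6e x2=0x25 x3=0x4b x4=0x4b  N=0 Z=0
after  6: x0=0x6f x1=0x6e x2=0x25 x3=0x4b x4=0x4b  N=0 Z=0
-- IRQ taken; context saved, return-PC = 7 --
mismatch: x1: reported 0x6a vs actual 0x6e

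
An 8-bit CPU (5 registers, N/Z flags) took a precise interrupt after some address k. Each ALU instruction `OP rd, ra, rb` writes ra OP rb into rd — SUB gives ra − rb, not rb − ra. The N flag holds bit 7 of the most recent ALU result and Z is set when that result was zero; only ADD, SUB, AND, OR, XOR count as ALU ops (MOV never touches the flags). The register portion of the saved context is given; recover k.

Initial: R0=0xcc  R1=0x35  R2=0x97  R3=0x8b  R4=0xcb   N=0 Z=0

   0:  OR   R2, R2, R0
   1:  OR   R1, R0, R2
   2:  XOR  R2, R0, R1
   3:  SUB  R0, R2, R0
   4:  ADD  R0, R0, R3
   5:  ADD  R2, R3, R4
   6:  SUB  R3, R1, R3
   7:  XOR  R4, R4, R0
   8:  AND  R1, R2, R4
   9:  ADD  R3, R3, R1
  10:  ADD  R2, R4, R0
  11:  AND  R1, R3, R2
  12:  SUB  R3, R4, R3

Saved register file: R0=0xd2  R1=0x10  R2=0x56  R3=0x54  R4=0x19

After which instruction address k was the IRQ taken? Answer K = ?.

K = 8

after  0: R0=0xcc R1=0x35 R2=0xdf R3=0x8b R4=0xcb  N=1 Z=0
after  1: R0=0xcc R1=0xdf R2=0xdf R3=0x8b R4=0xcb  N=1 Z=0
after  2: R0=0xcc R1=0xdf R2=0x13 R3=0x8b R4=0xcb  N=0 Z=0
after  3: R0=0x47 R1=0xdf R2=0x13 R3=0x8b R4=0xcb  N=0 Z=0
after  4: R0=0xd2 R1=0xdf R2=0x13 R3=0x8b R4=0xcb  N=1 Z=0
after  5: R0=0xd2 R1=0xdf R2=0x56 R3=0x8b R4=0xcb  N=0 Z=0
after  6: R0=0xd2 R1=0xdf R2=0x56 R3=0x54 R4=0xcb  N=0 Z=0
after  7: R0=0xd2 R1=0xdf R2=0x56 R3=0x54 R4=0x19  N=0 Z=0
after  8: R0=0xd2 R1=0x10 R2=0x56 R3=0x54 R4=0x19  N=0 Z=0
-- IRQ taken; context saved, return-PC = 9 --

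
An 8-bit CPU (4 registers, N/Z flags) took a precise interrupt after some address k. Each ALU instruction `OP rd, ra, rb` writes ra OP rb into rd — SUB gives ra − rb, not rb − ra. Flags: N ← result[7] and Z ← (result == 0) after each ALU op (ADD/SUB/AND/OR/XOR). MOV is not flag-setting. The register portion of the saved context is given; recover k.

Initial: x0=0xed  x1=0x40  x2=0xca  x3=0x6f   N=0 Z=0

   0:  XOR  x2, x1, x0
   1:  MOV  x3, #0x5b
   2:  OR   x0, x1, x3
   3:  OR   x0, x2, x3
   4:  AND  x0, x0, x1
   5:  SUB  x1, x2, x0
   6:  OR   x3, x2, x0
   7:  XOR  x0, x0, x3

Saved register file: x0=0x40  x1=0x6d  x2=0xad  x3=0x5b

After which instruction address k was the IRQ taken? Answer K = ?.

after  0: x0=0xed x1=0x40 x2=0xad x3=0x6f  N=1 Z=0
after  1: x0=0xed x1=0x40 x2=0xad x3=0x5b  N=1 Z=0
after  2: x0=0x5b x1=0x40 x2=0xad x3=0x5b  N=0 Z=0
after  3: x0=0xff x1=0x40 x2=0xad x3=0x5b  N=1 Z=0
after  4: x0=0x40 x1=0x40 x2=0xad x3=0x5b  N=0 Z=0
after  5: x0=0x40 x1=0x6d x2=0xad x3=0x5b  N=0 Z=0
-- IRQ taken; context saved, return-PC = 6 --

K = 5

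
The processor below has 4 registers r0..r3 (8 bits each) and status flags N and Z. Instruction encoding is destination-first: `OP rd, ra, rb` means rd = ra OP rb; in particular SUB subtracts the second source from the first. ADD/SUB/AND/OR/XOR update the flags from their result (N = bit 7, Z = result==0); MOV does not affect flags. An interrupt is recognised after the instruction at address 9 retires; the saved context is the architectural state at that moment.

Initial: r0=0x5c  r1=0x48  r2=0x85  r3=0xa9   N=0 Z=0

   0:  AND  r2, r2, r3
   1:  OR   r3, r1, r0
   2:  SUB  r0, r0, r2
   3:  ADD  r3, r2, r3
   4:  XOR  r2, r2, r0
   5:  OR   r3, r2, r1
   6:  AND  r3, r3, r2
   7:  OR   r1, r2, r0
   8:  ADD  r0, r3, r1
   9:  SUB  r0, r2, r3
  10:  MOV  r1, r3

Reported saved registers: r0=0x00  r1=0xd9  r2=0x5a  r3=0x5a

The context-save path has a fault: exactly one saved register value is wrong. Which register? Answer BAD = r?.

BAD = r1

after  0: r0=0x5c r1=0x48 r2=0x81 r3=0xa9  N=1 Z=0
after  1: r0=0x5c r1=0x48 r2=0x81 r3=0x5c  N=0 Z=0
after  2: r0=0xdb r1=0x48 r2=0x81 r3=0x5c  N=1 Z=0
after  3: r0=0xdb r1=0x48 r2=0x81 r3=0xdd  N=1 Z=0
after  4: r0=0xdb r1=0x48 r2=0x5a r3=0xdd  N=0 Z=0
after  5: r0=0xdb r1=0x48 r2=0x5a r3=0x5a  N=0 Z=0
after  6: r0=0xdb r1=0x48 r2=0x5a r3=0x5a  N=0 Z=0
after  7: r0=0xdb r1=0xdb r2=0x5a r3=0x5a  N=1 Z=0
after  8: r0=0x35 r1=0xdb r2=0x5a r3=0x5a  N=0 Z=0
after  9: r0=0x00 r1=0xdb r2=0x5a r3=0x5a  N=0 Z=1
-- IRQ taken; context saved, return-PC = 10 --
mismatch: r1: reported 0xd9 vs actual 0xdb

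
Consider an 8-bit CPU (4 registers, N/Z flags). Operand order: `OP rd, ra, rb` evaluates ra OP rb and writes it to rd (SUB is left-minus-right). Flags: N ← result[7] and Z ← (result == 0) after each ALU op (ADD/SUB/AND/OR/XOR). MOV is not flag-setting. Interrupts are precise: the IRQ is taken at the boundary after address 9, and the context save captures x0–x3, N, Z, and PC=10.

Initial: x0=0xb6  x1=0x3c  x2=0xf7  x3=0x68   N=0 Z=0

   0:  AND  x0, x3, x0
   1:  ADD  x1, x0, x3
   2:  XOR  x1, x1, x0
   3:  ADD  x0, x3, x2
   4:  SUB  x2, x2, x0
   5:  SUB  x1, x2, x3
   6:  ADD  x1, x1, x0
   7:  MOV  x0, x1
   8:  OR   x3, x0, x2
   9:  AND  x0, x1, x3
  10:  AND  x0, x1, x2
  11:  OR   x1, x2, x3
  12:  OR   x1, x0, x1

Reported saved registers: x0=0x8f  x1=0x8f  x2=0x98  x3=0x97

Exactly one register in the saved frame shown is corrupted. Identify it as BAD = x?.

after  0: x0=0x20 x1=0x3c x2=0xf7 x3=0x68  N=0 Z=0
after  1: x0=0x20 x1=0x88 x2=0xf7 x3=0x68  N=1 Z=0
after  2: x0=0x20 x1=0xa8 x2=0xf7 x3=0x68  N=1 Z=0
after  3: x0=0x5f x1=0xa8 x2=0xf7 x3=0x68  N=0 Z=0
after  4: x0=0x5f x1=0xa8 x2=0x98 x3=0x68  N=1 Z=0
after  5: x0=0x5f x1=0x30 x2=0x98 x3=0x68  N=0 Z=0
after  6: x0=0x5f x1=0x8f x2=0x98 x3=0x68  N=1 Z=0
after  7: x0=0x8f x1=0x8f x2=0x98 x3=0x68  N=1 Z=0
after  8: x0=0x8f x1=0x8f x2=0x98 x3=0x9f  N=1 Z=0
after  9: x0=0x8f x1=0x8f x2=0x98 x3=0x9f  N=1 Z=0
-- IRQ taken; context saved, return-PC = 10 --
mismatch: x3: reported 0x97 vs actual 0x9f

BAD = x3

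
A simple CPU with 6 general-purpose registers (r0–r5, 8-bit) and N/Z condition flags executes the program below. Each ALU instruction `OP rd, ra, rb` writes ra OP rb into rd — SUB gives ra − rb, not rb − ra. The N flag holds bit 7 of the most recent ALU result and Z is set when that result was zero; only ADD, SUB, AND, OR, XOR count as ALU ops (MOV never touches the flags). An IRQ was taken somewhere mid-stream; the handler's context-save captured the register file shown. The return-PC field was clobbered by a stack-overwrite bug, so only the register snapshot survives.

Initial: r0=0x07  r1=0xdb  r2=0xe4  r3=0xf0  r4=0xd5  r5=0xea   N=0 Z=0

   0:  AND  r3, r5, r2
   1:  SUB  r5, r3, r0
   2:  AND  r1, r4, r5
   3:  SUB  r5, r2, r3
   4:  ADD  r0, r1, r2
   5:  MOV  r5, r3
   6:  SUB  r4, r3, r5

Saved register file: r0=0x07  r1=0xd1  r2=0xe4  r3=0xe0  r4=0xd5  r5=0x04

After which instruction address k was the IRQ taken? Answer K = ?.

K = 3

after  0: r0=0x07 r1=0xdb r2=0xe4 r3=0xe0 r4=0xd5 r5=0xea  N=1 Z=0
after  1: r0=0x07 r1=0xdb r2=0xe4 r3=0xe0 r4=0xd5 r5=0xd9  N=1 Z=0
after  2: r0=0x07 r1=0xd1 r2=0xe4 r3=0xe0 r4=0xd5 r5=0xd9  N=1 Z=0
after  3: r0=0x07 r1=0xd1 r2=0xe4 r3=0xe0 r4=0xd5 r5=0x04  N=0 Z=0
-- IRQ taken; context saved, return-PC = 4 --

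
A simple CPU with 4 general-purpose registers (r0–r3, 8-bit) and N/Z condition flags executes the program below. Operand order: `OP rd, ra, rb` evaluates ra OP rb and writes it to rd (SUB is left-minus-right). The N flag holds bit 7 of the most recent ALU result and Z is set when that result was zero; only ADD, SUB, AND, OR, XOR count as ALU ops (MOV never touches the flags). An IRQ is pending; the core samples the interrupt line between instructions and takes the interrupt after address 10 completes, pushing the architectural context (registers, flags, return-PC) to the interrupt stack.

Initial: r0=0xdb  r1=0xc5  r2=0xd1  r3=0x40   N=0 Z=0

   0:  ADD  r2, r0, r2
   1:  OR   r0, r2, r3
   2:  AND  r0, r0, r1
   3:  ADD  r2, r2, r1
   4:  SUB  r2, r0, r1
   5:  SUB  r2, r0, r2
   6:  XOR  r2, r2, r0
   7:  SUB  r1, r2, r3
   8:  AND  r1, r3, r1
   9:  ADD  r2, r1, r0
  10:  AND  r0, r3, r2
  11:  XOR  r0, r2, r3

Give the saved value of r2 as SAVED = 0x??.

after  0: r0=0xdb r1=0xc5 r2=0xac r3=0x40  N=1 Z=0
after  1: r0=0xec r1=0xc5 r2=0xac r3=0x40  N=1 Z=0
after  2: r0=0xc4 r1=0xc5 r2=0xac r3=0x40  N=1 Z=0
after  3: r0=0xc4 r1=0xc5 r2=0x71 r3=0x40  N=0 Z=0
after  4: r0=0xc4 r1=0xc5 r2=0xff r3=0x40  N=1 Z=0
after  5: r0=0xc4 r1=0xc5 r2=0xc5 r3=0x40  N=1 Z=0
after  6: r0=0xc4 r1=0xc5 r2=0x01 r3=0x40  N=0 Z=0
after  7: r0=0xc4 r1=0xc1 r2=0x01 r3=0x40  N=1 Z=0
after  8: r0=0xc4 r1=0x40 r2=0x01 r3=0x40  N=0 Z=0
after  9: r0=0xc4 r1=0x40 r2=0x04 r3=0x40  N=0 Z=0
after 10: r0=0x00 r1=0x40 r2=0x04 r3=0x40  N=0 Z=1
-- IRQ taken; context saved, return-PC = 11 --

SAVED = 0x04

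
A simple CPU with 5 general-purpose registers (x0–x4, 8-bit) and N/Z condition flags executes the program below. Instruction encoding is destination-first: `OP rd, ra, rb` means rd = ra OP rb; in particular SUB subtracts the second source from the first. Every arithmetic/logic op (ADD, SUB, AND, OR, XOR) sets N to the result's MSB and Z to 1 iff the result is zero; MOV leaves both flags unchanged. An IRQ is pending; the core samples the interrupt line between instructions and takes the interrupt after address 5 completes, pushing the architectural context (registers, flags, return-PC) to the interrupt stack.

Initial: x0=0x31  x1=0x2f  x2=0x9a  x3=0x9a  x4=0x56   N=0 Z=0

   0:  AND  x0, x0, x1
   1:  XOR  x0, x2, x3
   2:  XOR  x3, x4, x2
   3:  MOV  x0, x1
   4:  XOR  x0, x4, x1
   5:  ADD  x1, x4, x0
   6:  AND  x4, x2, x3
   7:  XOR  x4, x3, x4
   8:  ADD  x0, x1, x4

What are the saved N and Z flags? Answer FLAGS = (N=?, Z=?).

after  0: x0=0x21 x1=0x2f x2=0x9a x3=0x9a x4=0x56  N=0 Z=0
after  1: x0=0x00 x1=0x2f x2=0x9a x3=0x9a x4=0x56  N=0 Z=1
after  2: x0=0x00 x1=0x2f x2=0x9a x3=0xcc x4=0x56  N=1 Z=0
after  3: x0=0x2f x1=0x2f x2=0x9a x3=0xcc x4=0x56  N=1 Z=0
after  4: x0=0x79 x1=0x2f x2=0x9a x3=0xcc x4=0x56  N=0 Z=0
after  5: x0=0x79 x1=0xcf x2=0x9a x3=0xcc x4=0x56  N=1 Z=0
-- IRQ taken; context saved, return-PC = 6 --

FLAGS = (N=1, Z=0)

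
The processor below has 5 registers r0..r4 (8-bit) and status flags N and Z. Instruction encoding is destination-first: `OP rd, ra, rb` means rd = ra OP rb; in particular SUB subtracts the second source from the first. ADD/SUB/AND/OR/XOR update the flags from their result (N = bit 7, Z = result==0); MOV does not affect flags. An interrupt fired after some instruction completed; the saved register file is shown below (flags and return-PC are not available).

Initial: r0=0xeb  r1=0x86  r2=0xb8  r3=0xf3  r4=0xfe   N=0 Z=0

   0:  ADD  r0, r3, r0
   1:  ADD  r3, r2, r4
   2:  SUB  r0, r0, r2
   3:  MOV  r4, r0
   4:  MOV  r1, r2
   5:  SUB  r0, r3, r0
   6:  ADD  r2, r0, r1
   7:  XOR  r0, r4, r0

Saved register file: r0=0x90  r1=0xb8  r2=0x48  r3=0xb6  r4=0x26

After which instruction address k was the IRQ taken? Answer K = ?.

K = 6

after  0: r0=0xde r1=0x86 r2=0xb8 r3=0xf3 r4=0xfe  N=1 Z=0
after  1: r0=0xde r1=0x86 r2=0xb8 r3=0xb6 r4=0xfe  N=1 Z=0
after  2: r0=0x26 r1=0x86 r2=0xb8 r3=0xb6 r4=0xfe  N=0 Z=0
after  3: r0=0x26 r1=0x86 r2=0xb8 r3=0xb6 r4=0x26  N=0 Z=0
after  4: r0=0x26 r1=0xb8 r2=0xb8 r3=0xb6 r4=0x26  N=0 Z=0
after  5: r0=0x90 r1=0xb8 r2=0xb8 r3=0xb6 r4=0x26  N=1 Z=0
after  6: r0=0x90 r1=0xb8 r2=0x48 r3=0xb6 r4=0x26  N=0 Z=0
-- IRQ taken; context saved, return-PC = 7 --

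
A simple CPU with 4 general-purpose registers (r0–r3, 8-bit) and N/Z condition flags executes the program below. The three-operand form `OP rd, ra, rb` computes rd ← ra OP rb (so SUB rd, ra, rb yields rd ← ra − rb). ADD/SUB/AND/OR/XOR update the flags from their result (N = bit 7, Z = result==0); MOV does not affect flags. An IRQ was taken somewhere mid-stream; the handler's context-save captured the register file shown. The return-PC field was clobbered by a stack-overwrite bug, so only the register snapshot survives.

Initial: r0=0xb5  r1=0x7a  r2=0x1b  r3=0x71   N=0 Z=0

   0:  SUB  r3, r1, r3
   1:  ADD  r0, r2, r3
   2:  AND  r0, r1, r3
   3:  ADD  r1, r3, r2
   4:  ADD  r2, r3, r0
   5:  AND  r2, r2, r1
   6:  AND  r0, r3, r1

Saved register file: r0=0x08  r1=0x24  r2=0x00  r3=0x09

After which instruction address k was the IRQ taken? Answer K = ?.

after  0: r0=0xb5 r1=0x7a r2=0x1b r3=0x09  N=0 Z=0
after  1: r0=0x24 r1=0x7a r2=0x1b r3=0x09  N=0 Z=0
after  2: r0=0x08 r1=0x7a r2=0x1b r3=0x09  N=0 Z=0
after  3: r0=0x08 r1=0x24 r2=0x1b r3=0x09  N=0 Z=0
after  4: r0=0x08 r1=0x24 r2=0x11 r3=0x09  N=0 Z=0
after  5: r0=0x08 r1=0x24 r2=0x00 r3=0x09  N=0 Z=1
-- IRQ taken; context saved, return-PC = 6 --

K = 5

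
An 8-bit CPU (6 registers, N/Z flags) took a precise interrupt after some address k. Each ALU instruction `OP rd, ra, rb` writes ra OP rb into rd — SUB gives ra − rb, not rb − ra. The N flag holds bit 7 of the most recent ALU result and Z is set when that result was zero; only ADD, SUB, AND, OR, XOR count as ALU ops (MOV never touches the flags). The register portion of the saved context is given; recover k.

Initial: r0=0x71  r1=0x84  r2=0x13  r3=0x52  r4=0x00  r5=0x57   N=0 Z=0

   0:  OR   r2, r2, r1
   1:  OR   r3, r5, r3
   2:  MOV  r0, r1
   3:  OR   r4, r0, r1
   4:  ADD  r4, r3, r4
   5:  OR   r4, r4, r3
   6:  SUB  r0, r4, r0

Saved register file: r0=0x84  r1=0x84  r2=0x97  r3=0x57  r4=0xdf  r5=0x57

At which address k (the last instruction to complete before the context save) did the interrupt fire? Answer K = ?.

K = 5

after  0: r0=0x71 r1=0x84 r2=0x97 r3=0x52 r4=0x00 r5=0x57  N=1 Z=0
after  1: r0=0x71 r1=0x84 r2=0x97 r3=0x57 r4=0x00 r5=0x57  N=0 Z=0
after  2: r0=0x84 r1=0x84 r2=0x97 r3=0x57 r4=0x00 r5=0x57  N=0 Z=0
after  3: r0=0x84 r1=0x84 r2=0x97 r3=0x57 r4=0x84 r5=0x57  N=1 Z=0
after  4: r0=0x84 r1=0x84 r2=0x97 r3=0x57 r4=0xdb r5=0x57  N=1 Z=0
after  5: r0=0x84 r1=0x84 r2=0x97 r3=0x57 r4=0xdf r5=0x57  N=1 Z=0
-- IRQ taken; context saved, return-PC = 6 --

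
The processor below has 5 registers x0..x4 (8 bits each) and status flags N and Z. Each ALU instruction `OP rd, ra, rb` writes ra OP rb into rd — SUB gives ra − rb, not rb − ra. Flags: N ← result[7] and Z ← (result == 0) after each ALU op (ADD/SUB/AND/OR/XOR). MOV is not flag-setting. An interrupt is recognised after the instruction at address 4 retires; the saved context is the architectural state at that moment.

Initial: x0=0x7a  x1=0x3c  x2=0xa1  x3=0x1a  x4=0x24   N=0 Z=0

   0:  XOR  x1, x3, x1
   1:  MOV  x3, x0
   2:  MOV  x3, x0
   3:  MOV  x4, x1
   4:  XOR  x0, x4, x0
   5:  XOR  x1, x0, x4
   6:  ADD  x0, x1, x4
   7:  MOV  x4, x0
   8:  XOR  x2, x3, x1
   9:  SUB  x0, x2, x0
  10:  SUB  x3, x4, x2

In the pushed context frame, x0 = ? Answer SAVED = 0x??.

SAVED = 0x5c

after  0: x0=0x7a x1=0x26 x2=0xa1 x3=0x1a x4=0x24  N=0 Z=0
after  1: x0=0x7a x1=0x26 x2=0xa1 x3=0x7a x4=0x24  N=0 Z=0
after  2: x0=0x7a x1=0x26 x2=0xa1 x3=0x7a x4=0x24  N=0 Z=0
after  3: x0=0x7a x1=0x26 x2=0xa1 x3=0x7a x4=0x26  N=0 Z=0
after  4: x0=0x5c x1=0x26 x2=0xa1 x3=0x7a x4=0x26  N=0 Z=0
-- IRQ taken; context saved, return-PC = 5 --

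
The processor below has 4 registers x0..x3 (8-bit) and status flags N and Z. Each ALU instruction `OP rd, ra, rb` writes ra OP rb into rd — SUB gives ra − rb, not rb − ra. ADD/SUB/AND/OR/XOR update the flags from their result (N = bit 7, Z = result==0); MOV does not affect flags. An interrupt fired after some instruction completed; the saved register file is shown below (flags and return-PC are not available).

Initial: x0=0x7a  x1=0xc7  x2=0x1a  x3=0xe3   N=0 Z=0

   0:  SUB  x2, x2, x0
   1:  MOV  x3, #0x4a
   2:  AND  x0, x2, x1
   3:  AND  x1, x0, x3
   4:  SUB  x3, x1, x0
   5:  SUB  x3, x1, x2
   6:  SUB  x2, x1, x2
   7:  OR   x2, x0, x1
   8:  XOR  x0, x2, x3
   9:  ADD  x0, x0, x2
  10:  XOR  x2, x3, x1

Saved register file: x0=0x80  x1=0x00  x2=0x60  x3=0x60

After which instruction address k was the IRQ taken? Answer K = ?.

after  0: x0=0x7a x1=0xc7 x2=0xa0 x3=0xe3  N=1 Z=0
after  1: x0=0x7a x1=0xc7 x2=0xa0 x3=0x4a  N=1 Z=0
after  2: x0=0x80 x1=0xc7 x2=0xa0 x3=0x4a  N=1 Z=0
after  3: x0=0x80 x1=0x00 x2=0xa0 x3=0x4a  N=0 Z=1
after  4: x0=0x80 x1=0x00 x2=0xa0 x3=0x80  N=1 Z=0
after  5: x0=0x80 x1=0x00 x2=0xa0 x3=0x60  N=0 Z=0
after  6: x0=0x80 x1=0x00 x2=0x60 x3=0x60  N=0 Z=0
-- IRQ taken; context saved, return-PC = 7 --

K = 6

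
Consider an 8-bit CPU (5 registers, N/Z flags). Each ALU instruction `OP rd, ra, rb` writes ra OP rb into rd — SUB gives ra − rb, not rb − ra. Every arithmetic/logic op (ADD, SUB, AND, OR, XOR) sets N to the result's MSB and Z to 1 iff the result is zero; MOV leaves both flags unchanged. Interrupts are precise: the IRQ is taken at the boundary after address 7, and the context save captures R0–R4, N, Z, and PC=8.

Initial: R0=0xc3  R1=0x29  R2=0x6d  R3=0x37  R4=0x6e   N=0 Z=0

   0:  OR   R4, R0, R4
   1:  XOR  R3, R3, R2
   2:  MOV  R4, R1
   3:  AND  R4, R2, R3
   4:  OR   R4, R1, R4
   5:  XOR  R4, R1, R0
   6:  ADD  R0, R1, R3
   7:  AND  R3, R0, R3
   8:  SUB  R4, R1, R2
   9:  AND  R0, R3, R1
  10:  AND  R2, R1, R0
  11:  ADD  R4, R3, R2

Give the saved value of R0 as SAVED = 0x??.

SAVED = 0x83

after  0: R0=0xc3 R1=0x29 R2=0x6d R3=0x37 R4=0xef  N=1 Z=0
after  1: R0=0xc3 R1=0x29 R2=0x6d R3=0x5a R4=0xef  N=0 Z=0
after  2: R0=0xc3 R1=0x29 R2=0x6d R3=0x5a R4=0x29  N=0 Z=0
after  3: R0=0xc3 R1=0x29 R2=0x6d R3=0x5a R4=0x48  N=0 Z=0
after  4: R0=0xc3 R1=0x29 R2=0x6d R3=0x5a R4=0x69  N=0 Z=0
after  5: R0=0xc3 R1=0x29 R2=0x6d R3=0x5a R4=0xea  N=1 Z=0
after  6: R0=0x83 R1=0x29 R2=0x6d R3=0x5a R4=0xea  N=1 Z=0
after  7: R0=0x83 R1=0x29 R2=0x6d R3=0x02 R4=0xea  N=0 Z=0
-- IRQ taken; context saved, return-PC = 8 --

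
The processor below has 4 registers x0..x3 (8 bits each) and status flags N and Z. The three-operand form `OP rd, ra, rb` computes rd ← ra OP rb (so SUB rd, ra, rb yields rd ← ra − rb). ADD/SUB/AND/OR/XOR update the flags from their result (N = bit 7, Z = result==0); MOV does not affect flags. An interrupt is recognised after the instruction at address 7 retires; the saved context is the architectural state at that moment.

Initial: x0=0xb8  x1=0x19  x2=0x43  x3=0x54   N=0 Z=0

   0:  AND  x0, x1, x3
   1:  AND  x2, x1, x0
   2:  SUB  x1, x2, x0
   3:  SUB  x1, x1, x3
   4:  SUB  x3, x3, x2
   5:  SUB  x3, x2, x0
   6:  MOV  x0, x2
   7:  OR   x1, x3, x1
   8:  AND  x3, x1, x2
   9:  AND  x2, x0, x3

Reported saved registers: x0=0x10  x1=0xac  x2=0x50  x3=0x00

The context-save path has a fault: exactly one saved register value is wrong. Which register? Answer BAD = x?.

after  0: x0=0x10 x1=0x19 x2=0x43 x3=0x54  N=0 Z=0
after  1: x0=0x10 x1=0x19 x2=0x10 x3=0x54  N=0 Z=0
after  2: x0=0x10 x1=0x00 x2=0x10 x3=0x54  N=0 Z=1
after  3: x0=0x10 x1=0xac x2=0x10 x3=0x54  N=1 Z=0
after  4: x0=0x10 x1=0xac x2=0x10 x3=0x44  N=0 Z=0
after  5: x0=0x10 x1=0xac x2=0x10 x3=0x00  N=0 Z=1
after  6: x0=0x10 x1=0xac x2=0x10 x3=0x00  N=0 Z=1
after  7: x0=0x10 x1=0xac x2=0x10 x3=0x00  N=1 Z=0
-- IRQ taken; context saved, return-PC = 8 --
mismatch: x2: reported 0x50 vs actual 0x10

BAD = x2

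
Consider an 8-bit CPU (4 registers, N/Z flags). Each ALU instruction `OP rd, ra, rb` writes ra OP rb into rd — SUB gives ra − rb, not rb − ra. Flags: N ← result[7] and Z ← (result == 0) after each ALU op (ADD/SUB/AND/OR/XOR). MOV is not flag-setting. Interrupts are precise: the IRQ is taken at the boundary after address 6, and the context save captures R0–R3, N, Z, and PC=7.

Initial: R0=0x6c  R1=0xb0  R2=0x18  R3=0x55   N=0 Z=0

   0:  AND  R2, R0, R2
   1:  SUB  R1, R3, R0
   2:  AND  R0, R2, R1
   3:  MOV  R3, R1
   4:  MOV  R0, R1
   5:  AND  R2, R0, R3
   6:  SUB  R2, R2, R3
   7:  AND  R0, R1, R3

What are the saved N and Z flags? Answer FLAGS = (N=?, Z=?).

after  0: R0=0x6c R1=0xb0 R2=0x08 R3=0x55  N=0 Z=0
after  1: R0=0x6c R1=0xe9 R2=0x08 R3=0x55  N=1 Z=0
after  2: R0=0x08 R1=0xe9 R2=0x08 R3=0x55  N=0 Z=0
after  3: R0=0x08 R1=0xe9 R2=0x08 R3=0xe9  N=0 Z=0
after  4: R0=0xe9 R1=0xe9 R2=0x08 R3=0xe9  N=0 Z=0
after  5: R0=0xe9 R1=0xe9 R2=0xe9 R3=0xe9  N=1 Z=0
after  6: R0=0xe9 R1=0xe9 R2=0x00 R3=0xe9  N=0 Z=1
-- IRQ taken; context saved, return-PC = 7 --

FLAGS = (N=0, Z=1)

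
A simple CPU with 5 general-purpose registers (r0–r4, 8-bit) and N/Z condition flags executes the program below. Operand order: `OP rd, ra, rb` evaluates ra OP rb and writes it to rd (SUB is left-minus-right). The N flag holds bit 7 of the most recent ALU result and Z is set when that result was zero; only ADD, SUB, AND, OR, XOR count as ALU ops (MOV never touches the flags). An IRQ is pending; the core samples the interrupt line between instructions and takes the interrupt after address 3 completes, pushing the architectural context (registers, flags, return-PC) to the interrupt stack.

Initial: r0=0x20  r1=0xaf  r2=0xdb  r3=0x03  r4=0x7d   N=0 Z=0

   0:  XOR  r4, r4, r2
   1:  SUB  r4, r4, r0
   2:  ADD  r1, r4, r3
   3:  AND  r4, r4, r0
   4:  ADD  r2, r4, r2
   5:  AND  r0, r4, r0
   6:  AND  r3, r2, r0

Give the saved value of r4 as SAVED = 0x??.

SAVED = 0x00

after  0: r0=0x20 r1=0xaf r2=0xdb r3=0x03 r4=0xa6  N=1 Z=0
after  1: r0=0x20 r1=0xaf r2=0xdb r3=0x03 r4=0x86  N=1 Z=0
after  2: r0=0x20 r1=0x89 r2=0xdb r3=0x03 r4=0x86  N=1 Z=0
after  3: r0=0x20 r1=0x89 r2=0xdb r3=0x03 r4=0x00  N=0 Z=1
-- IRQ taken; context saved, return-PC = 4 --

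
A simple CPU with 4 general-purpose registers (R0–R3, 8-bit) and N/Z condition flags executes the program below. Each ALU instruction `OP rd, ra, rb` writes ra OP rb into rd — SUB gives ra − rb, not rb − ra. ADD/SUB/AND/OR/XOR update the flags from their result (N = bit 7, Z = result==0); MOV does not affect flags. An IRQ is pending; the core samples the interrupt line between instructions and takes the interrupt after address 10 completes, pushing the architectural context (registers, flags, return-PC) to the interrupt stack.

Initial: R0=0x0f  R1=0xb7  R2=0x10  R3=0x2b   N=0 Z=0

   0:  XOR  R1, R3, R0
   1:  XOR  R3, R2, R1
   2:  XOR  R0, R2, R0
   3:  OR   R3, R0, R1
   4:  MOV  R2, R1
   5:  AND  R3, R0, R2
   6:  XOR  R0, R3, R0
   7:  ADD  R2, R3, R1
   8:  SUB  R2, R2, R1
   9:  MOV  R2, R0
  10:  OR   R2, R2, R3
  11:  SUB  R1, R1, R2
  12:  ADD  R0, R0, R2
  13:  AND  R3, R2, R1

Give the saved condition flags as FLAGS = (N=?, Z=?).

after  0: R0=0x0f R1=0x24 R2=0x10 R3=0x2b  N=0 Z=0
after  1: R0=0x0f R1=0x24 R2=0x10 R3=0x34  N=0 Z=0
after  2: R0=0x1f R1=0x24 R2=0x10 R3=0x34  N=0 Z=0
after  3: R0=0x1f R1=0x24 R2=0x10 R3=0x3f  N=0 Z=0
after  4: R0=0x1f R1=0x24 R2=0x24 R3=0x3f  N=0 Z=0
after  5: R0=0x1f R1=0x24 R2=0x24 R3=0x04  N=0 Z=0
after  6: R0=0x1b R1=0x24 R2=0x24 R3=0x04  N=0 Z=0
after  7: R0=0x1b R1=0x24 R2=0x28 R3=0x04  N=0 Z=0
after  8: R0=0x1b R1=0x24 R2=0x04 R3=0x04  N=0 Z=0
after  9: R0=0x1b R1=0x24 R2=0x1b R3=0x04  N=0 Z=0
after 10: R0=0x1b R1=0x24 R2=0x1f R3=0x04  N=0 Z=0
-- IRQ taken; context saved, return-PC = 11 --

FLAGS = (N=0, Z=0)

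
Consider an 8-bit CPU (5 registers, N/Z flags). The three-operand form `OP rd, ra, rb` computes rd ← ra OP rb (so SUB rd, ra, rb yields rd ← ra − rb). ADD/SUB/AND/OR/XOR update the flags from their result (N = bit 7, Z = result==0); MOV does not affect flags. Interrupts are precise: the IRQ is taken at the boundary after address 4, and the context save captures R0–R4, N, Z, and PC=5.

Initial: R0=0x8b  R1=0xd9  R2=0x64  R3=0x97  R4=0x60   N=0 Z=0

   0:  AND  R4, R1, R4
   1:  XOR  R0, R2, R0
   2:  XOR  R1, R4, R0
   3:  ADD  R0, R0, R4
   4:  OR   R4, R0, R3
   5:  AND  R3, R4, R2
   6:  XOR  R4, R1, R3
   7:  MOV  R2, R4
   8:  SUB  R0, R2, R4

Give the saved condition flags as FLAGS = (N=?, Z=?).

after  0: R0=0x8b R1=0xd9 R2=0x64 R3=0x97 R4=0x40  N=0 Z=0
after  1: R0=0xef R1=0xd9 R2=0x64 R3=0x97 R4=0x40  N=1 Z=0
after  2: R0=0xef R1=0xaf R2=0x64 R3=0x97 R4=0x40  N=1 Z=0
after  3: R0=0x2f R1=0xaf R2=0x64 R3=0x97 R4=0x40  N=0 Z=0
after  4: R0=0x2f R1=0xaf R2=0x64 R3=0x97 R4=0xbf  N=1 Z=0
-- IRQ taken; context saved, return-PC = 5 --

FLAGS = (N=1, Z=0)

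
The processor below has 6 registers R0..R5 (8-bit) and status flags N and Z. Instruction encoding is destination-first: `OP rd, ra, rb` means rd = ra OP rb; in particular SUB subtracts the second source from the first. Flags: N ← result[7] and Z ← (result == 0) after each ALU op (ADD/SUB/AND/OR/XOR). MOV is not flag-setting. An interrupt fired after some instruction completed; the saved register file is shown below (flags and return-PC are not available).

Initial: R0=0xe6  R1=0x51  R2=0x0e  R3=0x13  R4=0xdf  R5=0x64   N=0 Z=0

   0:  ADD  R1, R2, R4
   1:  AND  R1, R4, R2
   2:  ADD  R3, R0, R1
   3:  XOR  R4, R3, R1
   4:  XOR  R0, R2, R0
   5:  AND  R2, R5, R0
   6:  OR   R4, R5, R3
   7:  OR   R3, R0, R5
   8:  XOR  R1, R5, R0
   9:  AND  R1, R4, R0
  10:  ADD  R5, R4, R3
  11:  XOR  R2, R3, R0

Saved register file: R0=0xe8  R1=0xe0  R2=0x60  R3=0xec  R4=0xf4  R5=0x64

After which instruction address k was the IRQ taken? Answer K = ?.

K = 9

after  0: R0=0xe6 R1=0xed R2=0x0e R3=0x13 R4=0xdf R5=0x64  N=1 Z=0
after  1: R0=0xe6 R1=0x0e R2=0x0e R3=0x13 R4=0xdf R5=0x64  N=0 Z=0
after  2: R0=0xe6 R1=0x0e R2=0x0e R3=0xf4 R4=0xdf R5=0x64  N=1 Z=0
after  3: R0=0xe6 R1=0x0e R2=0x0e R3=0xf4 R4=0xfa R5=0x64  N=1 Z=0
after  4: R0=0xe8 R1=0x0e R2=0x0e R3=0xf4 R4=0xfa R5=0x64  N=1 Z=0
after  5: R0=0xe8 R1=0x0e R2=0x60 R3=0xf4 R4=0xfa R5=0x64  N=0 Z=0
after  6: R0=0xe8 R1=0x0e R2=0x60 R3=0xf4 R4=0xf4 R5=0x64  N=1 Z=0
after  7: R0=0xe8 R1=0x0e R2=0x60 R3=0xec R4=0xf4 R5=0x64  N=1 Z=0
after  8: R0=0xe8 R1=0x8c R2=0x60 R3=0xec R4=0xf4 R5=0x64  N=1 Z=0
after  9: R0=0xe8 R1=0xe0 R2=0x60 R3=0xec R4=0xf4 R5=0x64  N=1 Z=0
-- IRQ taken; context saved, return-PC = 10 --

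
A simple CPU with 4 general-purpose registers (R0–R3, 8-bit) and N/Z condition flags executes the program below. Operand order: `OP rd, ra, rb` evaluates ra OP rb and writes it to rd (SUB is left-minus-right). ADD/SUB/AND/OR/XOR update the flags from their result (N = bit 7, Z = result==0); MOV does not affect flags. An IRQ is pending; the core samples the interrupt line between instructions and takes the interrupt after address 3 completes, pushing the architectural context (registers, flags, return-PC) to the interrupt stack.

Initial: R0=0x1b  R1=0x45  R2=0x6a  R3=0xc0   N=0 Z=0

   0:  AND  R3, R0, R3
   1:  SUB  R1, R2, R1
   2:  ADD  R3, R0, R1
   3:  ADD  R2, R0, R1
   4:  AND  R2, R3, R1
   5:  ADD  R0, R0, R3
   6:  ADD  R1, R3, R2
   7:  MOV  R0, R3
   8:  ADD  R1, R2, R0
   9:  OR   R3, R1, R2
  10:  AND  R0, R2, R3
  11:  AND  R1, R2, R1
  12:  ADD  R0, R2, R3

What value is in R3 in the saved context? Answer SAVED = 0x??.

SAVED = 0x40

after  0: R0=0x1b R1=0x45 R2=0x6a R3=0x00  N=0 Z=1
after  1: R0=0x1b R1=0x25 R2=0x6a R3=0x00  N=0 Z=0
after  2: R0=0x1b R1=0x25 R2=0x6a R3=0x40  N=0 Z=0
after  3: R0=0x1b R1=0x25 R2=0x40 R3=0x40  N=0 Z=0
-- IRQ taken; context saved, return-PC = 4 --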